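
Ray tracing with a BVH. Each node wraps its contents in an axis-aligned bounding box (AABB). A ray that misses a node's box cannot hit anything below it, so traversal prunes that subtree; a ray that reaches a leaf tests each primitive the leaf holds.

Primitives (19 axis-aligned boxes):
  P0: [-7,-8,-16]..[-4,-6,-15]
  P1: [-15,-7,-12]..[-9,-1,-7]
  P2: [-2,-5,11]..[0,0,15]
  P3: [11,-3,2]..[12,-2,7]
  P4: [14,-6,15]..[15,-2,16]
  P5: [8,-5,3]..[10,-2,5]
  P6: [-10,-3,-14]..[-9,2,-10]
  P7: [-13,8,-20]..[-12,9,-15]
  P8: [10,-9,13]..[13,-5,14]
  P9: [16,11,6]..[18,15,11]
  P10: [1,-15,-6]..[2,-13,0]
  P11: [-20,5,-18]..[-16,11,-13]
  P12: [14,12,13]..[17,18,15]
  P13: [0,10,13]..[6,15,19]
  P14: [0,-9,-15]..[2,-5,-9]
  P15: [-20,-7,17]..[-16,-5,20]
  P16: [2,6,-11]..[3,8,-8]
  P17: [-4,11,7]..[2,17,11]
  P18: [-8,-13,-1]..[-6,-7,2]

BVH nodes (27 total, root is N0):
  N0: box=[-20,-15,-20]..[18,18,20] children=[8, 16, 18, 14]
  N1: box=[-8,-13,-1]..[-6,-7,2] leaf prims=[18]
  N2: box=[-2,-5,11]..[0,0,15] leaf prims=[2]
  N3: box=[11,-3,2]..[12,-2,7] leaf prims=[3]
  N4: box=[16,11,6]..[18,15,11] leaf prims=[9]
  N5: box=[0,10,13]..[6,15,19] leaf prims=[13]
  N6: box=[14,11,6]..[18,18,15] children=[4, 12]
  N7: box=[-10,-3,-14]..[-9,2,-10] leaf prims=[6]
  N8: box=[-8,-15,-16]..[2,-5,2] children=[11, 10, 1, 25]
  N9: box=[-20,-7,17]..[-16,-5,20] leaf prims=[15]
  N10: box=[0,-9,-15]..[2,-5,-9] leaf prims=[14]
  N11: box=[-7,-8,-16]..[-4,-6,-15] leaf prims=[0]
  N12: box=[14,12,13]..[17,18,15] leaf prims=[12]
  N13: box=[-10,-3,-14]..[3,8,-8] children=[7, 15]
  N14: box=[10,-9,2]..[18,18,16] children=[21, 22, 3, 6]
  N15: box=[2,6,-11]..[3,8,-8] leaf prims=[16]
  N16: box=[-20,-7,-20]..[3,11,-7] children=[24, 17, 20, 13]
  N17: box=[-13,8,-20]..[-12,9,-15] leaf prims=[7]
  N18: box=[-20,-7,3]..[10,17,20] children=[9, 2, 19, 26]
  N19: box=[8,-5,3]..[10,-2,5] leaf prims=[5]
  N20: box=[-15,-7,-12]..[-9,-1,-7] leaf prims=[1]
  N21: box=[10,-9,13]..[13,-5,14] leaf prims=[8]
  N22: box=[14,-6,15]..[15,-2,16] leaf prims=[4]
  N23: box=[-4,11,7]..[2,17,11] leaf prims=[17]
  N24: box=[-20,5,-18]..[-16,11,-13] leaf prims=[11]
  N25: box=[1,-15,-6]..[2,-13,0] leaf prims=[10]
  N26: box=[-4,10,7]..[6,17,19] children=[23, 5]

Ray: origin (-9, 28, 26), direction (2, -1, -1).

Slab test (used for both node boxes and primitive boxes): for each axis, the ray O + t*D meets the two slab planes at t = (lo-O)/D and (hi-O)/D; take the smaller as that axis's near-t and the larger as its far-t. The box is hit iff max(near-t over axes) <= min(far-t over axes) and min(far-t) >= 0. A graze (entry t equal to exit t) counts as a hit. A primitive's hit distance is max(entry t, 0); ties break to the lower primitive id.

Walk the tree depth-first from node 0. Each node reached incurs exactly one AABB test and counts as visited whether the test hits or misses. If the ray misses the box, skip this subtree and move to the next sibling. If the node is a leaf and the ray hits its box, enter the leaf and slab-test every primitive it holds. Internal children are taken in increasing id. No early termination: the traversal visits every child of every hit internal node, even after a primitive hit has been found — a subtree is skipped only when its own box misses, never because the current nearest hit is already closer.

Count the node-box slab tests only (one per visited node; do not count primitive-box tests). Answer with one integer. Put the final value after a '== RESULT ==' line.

Trace the traversal:
N0 x:[-11/2,27/2] y:[10,43] z:[6,46] -> hit [10,27/2], descend [8, 14, 16, 18]
  N8 x:[1/2,11/2] y:[33,43] z:[24,42] -> miss, prune
  N14 x:[19/2,27/2] y:[10,37] z:[10,24] -> hit [10,27/2], descend [3, 6, 21, 22]
    N3 x:[10,21/2] y:[30,31] z:[19,24] -> miss, prune
    N6 x:[23/2,27/2] y:[10,17] z:[11,20] -> hit [23/2,27/2], descend [4, 12]
      N4 x:[25/2,27/2] y:[13,17] z:[15,20] -> miss, prune
      N12 x:[23/2,13] y:[10,16] z:[11,13] -> hit [23/2,13] leaf, test {P12@t=23/2}
    N21 x:[19/2,11] y:[33,37] z:[12,13] -> miss, prune
    N22 x:[23/2,12] y:[30,34] z:[10,11] -> miss, prune
  N16 x:[-11/2,6] y:[17,35] z:[33,46] -> miss, prune
  N18 x:[-11/2,19/2] y:[11,35] z:[6,23] -> miss, prune

Visited [0, 8, 14, 3, 6, 4, 12, 21, 22, 16, 18]. Tests: 11 box, 1 leaf. Nearest: P12.

== RESULT ==
11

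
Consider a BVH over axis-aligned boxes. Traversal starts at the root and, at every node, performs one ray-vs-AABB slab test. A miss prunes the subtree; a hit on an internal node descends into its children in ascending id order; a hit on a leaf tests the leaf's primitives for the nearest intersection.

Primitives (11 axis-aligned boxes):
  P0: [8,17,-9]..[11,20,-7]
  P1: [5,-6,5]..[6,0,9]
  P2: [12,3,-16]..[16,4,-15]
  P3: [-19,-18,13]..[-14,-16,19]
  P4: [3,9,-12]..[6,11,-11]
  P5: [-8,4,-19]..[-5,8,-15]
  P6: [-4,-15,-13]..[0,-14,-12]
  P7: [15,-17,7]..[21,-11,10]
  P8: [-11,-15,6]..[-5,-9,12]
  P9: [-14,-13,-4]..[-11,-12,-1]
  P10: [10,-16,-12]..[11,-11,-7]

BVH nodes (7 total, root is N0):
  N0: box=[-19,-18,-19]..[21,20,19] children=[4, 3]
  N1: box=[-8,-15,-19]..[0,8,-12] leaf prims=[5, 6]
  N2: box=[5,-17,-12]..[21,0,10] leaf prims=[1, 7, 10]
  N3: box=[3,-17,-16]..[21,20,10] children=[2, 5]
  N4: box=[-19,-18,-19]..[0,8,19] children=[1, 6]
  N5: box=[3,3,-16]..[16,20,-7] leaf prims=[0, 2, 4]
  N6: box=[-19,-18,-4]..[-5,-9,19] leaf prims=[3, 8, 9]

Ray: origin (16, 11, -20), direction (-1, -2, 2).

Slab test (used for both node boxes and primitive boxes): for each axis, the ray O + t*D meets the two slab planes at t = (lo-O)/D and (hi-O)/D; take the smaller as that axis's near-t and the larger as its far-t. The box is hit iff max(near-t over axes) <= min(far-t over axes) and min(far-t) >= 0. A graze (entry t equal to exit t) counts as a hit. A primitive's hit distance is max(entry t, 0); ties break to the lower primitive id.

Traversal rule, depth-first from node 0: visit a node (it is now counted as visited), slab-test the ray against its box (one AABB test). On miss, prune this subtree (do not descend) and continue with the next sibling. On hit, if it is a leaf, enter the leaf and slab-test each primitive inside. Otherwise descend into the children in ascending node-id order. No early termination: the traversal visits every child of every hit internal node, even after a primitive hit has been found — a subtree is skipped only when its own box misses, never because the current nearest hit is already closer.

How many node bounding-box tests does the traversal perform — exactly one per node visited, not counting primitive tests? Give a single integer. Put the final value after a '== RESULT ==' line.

Traverse from the root:
N0 x:[-5,35] y:[-9/2,29/2] z:[1/2,39/2] -> hit [1/2,29/2], descend [3, 4]
  N3 x:[-5,13] y:[-9/2,14] z:[2,15] -> hit [2,13], descend [2, 5]
    N2 x:[-5,11] y:[11/2,14] z:[4,15] -> hit [11/2,11] leaf, test {P1(miss), P7(miss), P10(miss)}
    N5 x:[0,13] y:[-9/2,4] z:[2,13/2] -> hit [2,4] leaf, test {P0(miss), P2(miss), P4(miss)}
  N4 x:[16,35] y:[3/2,29/2] z:[1/2,39/2] -> miss, prune

Visited [0, 3, 2, 5, 4]. Tests: 5 box, 2 leaf. Nearest: miss.

== RESULT ==
5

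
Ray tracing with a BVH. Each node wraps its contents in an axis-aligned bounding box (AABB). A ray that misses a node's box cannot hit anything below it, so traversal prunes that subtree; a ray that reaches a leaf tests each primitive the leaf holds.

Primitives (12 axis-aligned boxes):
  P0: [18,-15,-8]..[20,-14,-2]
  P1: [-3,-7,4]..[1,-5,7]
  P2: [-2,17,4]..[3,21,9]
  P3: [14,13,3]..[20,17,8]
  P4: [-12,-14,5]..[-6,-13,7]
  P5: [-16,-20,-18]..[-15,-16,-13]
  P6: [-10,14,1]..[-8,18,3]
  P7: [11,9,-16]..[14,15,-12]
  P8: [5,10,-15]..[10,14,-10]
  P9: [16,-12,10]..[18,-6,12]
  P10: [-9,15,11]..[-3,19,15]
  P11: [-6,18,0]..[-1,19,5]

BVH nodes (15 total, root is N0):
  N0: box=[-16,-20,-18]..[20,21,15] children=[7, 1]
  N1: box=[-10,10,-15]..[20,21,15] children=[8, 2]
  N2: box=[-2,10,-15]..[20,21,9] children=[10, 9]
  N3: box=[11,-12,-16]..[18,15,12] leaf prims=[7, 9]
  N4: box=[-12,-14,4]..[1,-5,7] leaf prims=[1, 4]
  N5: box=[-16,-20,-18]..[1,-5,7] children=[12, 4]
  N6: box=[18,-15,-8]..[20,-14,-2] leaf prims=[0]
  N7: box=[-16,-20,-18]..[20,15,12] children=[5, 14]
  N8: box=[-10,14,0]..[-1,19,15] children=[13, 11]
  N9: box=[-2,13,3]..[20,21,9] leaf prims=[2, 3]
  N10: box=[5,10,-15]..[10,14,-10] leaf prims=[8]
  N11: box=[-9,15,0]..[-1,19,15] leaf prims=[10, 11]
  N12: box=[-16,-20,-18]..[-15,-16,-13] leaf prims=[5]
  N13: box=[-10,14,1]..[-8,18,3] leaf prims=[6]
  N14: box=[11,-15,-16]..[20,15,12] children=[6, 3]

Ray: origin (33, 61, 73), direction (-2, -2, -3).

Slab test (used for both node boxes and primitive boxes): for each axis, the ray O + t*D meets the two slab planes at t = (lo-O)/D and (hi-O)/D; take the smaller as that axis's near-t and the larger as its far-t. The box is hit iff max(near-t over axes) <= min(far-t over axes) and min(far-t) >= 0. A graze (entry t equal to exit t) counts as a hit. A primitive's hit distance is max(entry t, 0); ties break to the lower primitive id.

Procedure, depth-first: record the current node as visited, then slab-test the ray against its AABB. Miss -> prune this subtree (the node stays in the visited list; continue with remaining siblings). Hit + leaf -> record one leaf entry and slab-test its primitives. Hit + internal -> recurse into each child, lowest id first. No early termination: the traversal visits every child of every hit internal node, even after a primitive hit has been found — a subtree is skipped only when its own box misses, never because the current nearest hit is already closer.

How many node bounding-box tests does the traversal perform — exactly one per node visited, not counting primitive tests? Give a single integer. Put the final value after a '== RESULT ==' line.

Trace the traversal:
N0 x:[13/2,49/2] y:[20,81/2] z:[58/3,91/3] -> hit [20,49/2], descend [1, 7]
  N1 x:[13/2,43/2] y:[20,51/2] z:[58/3,88/3] -> hit [20,43/2], descend [2, 8]
    N2 x:[13/2,35/2] y:[20,51/2] z:[64/3,88/3] -> miss, prune
    N8 x:[17,43/2] y:[21,47/2] z:[58/3,73/3] -> hit [21,43/2], descend [11, 13]
      N11 x:[17,21] y:[21,23] z:[58/3,73/3] -> hit [21,21] leaf, test {P10(miss), P11(miss)}
      N13 x:[41/2,43/2] y:[43/2,47/2] z:[70/3,24] -> miss, prune
  N7 x:[13/2,49/2] y:[23,81/2] z:[61/3,91/3] -> hit [23,49/2], descend [5, 14]
    N5 x:[16,49/2] y:[33,81/2] z:[22,91/3] -> miss, prune
    N14 x:[13/2,11] y:[23,38] z:[61/3,89/3] -> miss, prune

Visited [0, 1, 2, 8, 11, 13, 7, 5, 14]. Tests: 9 box, 1 leaf. Nearest: miss.

== RESULT ==
9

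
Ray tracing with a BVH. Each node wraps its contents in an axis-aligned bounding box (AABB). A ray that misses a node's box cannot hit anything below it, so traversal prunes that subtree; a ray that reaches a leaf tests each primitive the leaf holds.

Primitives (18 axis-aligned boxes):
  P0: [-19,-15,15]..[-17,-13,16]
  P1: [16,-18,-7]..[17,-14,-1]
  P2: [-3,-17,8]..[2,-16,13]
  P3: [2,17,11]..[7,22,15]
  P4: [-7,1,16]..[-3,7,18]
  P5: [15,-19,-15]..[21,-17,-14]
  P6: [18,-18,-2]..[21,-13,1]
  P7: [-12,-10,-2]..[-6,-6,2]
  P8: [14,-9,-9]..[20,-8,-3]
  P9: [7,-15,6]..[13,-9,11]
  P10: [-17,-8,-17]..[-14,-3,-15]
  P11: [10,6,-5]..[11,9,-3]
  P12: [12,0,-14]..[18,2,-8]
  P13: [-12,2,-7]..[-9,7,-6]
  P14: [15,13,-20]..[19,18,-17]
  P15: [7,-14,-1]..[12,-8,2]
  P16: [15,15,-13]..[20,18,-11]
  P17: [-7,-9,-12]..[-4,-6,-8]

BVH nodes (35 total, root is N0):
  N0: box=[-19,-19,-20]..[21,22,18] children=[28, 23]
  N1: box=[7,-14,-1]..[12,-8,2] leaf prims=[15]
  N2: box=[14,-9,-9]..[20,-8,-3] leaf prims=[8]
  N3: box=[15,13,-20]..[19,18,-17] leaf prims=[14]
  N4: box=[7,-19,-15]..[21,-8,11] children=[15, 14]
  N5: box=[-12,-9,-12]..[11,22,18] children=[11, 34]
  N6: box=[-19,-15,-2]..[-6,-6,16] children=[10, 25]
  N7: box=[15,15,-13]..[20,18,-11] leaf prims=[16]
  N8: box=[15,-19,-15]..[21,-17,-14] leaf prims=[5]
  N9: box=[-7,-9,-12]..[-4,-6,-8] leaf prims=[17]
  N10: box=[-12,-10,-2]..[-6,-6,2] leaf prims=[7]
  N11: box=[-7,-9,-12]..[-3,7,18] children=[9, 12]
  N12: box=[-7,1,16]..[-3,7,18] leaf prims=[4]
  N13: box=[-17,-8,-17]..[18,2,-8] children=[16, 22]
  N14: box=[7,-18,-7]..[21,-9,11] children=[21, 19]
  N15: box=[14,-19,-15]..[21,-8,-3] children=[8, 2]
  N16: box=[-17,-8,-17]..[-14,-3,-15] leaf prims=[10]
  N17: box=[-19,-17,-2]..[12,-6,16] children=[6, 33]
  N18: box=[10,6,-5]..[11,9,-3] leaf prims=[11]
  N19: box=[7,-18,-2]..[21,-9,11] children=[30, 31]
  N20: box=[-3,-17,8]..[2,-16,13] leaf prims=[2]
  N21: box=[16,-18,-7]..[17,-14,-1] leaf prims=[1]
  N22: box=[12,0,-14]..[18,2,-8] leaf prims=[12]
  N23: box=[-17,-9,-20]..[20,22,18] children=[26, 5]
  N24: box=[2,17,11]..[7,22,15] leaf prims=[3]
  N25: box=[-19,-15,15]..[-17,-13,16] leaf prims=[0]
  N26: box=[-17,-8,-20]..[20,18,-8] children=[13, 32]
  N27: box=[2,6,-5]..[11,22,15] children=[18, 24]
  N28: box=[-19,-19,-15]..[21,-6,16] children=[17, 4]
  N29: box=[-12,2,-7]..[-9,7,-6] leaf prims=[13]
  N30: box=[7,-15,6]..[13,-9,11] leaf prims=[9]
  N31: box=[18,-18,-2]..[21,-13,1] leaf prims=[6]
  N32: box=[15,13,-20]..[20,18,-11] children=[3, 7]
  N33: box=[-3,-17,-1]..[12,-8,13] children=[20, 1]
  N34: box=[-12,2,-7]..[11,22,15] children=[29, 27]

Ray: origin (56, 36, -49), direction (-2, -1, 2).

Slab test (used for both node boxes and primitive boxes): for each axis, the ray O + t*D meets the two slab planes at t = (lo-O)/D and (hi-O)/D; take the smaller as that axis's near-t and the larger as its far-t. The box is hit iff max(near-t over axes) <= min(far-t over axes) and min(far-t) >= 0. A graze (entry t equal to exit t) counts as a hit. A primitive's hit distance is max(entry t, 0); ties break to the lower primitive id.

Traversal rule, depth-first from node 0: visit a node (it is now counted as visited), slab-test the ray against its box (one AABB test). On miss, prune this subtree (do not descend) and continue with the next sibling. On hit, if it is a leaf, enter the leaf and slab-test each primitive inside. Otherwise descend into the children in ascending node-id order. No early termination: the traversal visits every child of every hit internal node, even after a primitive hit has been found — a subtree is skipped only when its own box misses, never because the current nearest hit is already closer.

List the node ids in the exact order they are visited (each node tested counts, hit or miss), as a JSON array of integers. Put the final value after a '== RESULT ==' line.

Walk:
N0 x:[35/2,75/2] y:[14,55] z:[29/2,67/2] -> hit [35/2,67/2], descend [23, 28]
  N23 x:[18,73/2] y:[14,45] z:[29/2,67/2] -> hit [18,67/2], descend [5, 26]
    N5 x:[45/2,34] y:[14,45] z:[37/2,67/2] -> hit [45/2,67/2], descend [11, 34]
      N11 x:[59/2,63/2] y:[29,45] z:[37/2,67/2] -> hit [59/2,63/2], descend [9, 12]
        N9 x:[30,63/2] y:[42,45] z:[37/2,41/2] -> miss, prune
        N12 x:[59/2,63/2] y:[29,35] z:[65/2,67/2] -> miss, prune
      N34 x:[45/2,34] y:[14,34] z:[21,32] -> hit [45/2,32], descend [27, 29]
        N27 x:[45/2,27] y:[14,30] z:[22,32] -> hit [45/2,27], descend [18, 24]
          N18 x:[45/2,23] y:[27,30] z:[22,23] -> miss, prune
          N24 x:[49/2,27] y:[14,19] z:[30,32] -> miss, prune
        N29 x:[65/2,34] y:[29,34] z:[21,43/2] -> miss, prune
    N26 x:[18,73/2] y:[18,44] z:[29/2,41/2] -> hit [18,41/2], descend [13, 32]
      N13 x:[19,73/2] y:[34,44] z:[16,41/2] -> miss, prune
      N32 x:[18,41/2] y:[18,23] z:[29/2,19] -> hit [18,19], descend [3, 7]
        N3 x:[37/2,41/2] y:[18,23] z:[29/2,16] -> miss, prune
        N7 x:[18,41/2] y:[18,21] z:[18,19] -> hit [18,19] leaf, test {P16@t=18}
  N28 x:[35/2,75/2] y:[42,55] z:[17,65/2] -> miss, prune

Visited [0, 23, 5, 11, 9, 12, 34, 27, 18, 24, 29, 26, 13, 32, 3, 7, 28]. Tests: 17 box, 1 leaf. Nearest: P16.

== RESULT ==
[0, 23, 5, 11, 9, 12, 34, 27, 18, 24, 29, 26, 13, 32, 3, 7, 28]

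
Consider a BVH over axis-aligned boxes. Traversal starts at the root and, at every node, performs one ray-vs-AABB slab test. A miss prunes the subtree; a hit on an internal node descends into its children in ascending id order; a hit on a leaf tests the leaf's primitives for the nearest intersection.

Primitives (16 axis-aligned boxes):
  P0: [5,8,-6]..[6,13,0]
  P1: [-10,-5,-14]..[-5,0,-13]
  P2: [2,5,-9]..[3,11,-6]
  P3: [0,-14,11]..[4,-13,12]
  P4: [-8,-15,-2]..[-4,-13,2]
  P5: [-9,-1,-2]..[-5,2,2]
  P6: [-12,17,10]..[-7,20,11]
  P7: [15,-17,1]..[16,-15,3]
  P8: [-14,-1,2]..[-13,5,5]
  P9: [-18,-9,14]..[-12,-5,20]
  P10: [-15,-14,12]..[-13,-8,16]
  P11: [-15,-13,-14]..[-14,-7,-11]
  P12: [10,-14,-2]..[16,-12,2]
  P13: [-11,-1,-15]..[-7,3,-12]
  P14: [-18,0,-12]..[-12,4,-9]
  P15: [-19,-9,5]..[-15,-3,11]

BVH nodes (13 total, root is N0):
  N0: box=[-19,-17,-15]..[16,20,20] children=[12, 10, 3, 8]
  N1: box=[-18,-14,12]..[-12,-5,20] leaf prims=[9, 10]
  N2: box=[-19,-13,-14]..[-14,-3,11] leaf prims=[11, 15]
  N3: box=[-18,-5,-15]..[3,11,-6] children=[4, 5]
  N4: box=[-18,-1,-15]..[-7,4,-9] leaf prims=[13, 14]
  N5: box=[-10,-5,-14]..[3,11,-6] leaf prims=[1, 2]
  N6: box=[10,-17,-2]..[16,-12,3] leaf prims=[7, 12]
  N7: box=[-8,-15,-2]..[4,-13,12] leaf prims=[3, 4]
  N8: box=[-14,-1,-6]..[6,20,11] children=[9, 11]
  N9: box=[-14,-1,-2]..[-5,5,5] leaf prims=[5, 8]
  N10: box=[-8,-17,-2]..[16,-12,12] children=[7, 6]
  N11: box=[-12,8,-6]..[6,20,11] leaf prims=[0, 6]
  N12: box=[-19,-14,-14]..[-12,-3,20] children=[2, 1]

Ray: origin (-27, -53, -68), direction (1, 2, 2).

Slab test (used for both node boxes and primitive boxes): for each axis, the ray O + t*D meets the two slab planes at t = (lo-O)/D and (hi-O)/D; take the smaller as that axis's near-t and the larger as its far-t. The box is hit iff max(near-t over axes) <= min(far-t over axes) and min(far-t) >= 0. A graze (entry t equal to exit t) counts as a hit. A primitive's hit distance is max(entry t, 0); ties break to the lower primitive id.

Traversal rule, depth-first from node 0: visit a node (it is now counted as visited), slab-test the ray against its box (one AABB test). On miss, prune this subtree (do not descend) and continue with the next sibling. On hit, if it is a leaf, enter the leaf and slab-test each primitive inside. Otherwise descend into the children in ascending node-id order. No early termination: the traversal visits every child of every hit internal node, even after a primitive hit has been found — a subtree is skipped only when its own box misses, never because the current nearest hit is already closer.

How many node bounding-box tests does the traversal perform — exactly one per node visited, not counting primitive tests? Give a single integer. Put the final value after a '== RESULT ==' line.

Trace the traversal:
N0 x:[8,43] y:[18,73/2] z:[53/2,44] -> hit [53/2,73/2], descend [3, 8, 10, 12]
  N3 x:[9,30] y:[24,32] z:[53/2,31] -> hit [53/2,30], descend [4, 5]
    N4 x:[9,20] y:[26,57/2] z:[53/2,59/2] -> miss, prune
    N5 x:[17,30] y:[24,32] z:[27,31] -> hit [27,30] leaf, test {P1(miss), P2@t=59/2}
  N8 x:[13,33] y:[26,73/2] z:[31,79/2] -> hit [31,33], descend [9, 11]
    N9 x:[13,22] y:[26,29] z:[33,73/2] -> miss, prune
    N11 x:[15,33] y:[61/2,73/2] z:[31,79/2] -> hit [31,33] leaf, test {P0@t=32, P6(miss)}
  N10 x:[19,43] y:[18,41/2] z:[33,40] -> miss, prune
  N12 x:[8,15] y:[39/2,25] z:[27,44] -> miss, prune

9 AABB tests over nodes [0, 3, 4, 5, 8, 9, 11, 10, 12]; 2 leaves entered; closest P2.

== RESULT ==
9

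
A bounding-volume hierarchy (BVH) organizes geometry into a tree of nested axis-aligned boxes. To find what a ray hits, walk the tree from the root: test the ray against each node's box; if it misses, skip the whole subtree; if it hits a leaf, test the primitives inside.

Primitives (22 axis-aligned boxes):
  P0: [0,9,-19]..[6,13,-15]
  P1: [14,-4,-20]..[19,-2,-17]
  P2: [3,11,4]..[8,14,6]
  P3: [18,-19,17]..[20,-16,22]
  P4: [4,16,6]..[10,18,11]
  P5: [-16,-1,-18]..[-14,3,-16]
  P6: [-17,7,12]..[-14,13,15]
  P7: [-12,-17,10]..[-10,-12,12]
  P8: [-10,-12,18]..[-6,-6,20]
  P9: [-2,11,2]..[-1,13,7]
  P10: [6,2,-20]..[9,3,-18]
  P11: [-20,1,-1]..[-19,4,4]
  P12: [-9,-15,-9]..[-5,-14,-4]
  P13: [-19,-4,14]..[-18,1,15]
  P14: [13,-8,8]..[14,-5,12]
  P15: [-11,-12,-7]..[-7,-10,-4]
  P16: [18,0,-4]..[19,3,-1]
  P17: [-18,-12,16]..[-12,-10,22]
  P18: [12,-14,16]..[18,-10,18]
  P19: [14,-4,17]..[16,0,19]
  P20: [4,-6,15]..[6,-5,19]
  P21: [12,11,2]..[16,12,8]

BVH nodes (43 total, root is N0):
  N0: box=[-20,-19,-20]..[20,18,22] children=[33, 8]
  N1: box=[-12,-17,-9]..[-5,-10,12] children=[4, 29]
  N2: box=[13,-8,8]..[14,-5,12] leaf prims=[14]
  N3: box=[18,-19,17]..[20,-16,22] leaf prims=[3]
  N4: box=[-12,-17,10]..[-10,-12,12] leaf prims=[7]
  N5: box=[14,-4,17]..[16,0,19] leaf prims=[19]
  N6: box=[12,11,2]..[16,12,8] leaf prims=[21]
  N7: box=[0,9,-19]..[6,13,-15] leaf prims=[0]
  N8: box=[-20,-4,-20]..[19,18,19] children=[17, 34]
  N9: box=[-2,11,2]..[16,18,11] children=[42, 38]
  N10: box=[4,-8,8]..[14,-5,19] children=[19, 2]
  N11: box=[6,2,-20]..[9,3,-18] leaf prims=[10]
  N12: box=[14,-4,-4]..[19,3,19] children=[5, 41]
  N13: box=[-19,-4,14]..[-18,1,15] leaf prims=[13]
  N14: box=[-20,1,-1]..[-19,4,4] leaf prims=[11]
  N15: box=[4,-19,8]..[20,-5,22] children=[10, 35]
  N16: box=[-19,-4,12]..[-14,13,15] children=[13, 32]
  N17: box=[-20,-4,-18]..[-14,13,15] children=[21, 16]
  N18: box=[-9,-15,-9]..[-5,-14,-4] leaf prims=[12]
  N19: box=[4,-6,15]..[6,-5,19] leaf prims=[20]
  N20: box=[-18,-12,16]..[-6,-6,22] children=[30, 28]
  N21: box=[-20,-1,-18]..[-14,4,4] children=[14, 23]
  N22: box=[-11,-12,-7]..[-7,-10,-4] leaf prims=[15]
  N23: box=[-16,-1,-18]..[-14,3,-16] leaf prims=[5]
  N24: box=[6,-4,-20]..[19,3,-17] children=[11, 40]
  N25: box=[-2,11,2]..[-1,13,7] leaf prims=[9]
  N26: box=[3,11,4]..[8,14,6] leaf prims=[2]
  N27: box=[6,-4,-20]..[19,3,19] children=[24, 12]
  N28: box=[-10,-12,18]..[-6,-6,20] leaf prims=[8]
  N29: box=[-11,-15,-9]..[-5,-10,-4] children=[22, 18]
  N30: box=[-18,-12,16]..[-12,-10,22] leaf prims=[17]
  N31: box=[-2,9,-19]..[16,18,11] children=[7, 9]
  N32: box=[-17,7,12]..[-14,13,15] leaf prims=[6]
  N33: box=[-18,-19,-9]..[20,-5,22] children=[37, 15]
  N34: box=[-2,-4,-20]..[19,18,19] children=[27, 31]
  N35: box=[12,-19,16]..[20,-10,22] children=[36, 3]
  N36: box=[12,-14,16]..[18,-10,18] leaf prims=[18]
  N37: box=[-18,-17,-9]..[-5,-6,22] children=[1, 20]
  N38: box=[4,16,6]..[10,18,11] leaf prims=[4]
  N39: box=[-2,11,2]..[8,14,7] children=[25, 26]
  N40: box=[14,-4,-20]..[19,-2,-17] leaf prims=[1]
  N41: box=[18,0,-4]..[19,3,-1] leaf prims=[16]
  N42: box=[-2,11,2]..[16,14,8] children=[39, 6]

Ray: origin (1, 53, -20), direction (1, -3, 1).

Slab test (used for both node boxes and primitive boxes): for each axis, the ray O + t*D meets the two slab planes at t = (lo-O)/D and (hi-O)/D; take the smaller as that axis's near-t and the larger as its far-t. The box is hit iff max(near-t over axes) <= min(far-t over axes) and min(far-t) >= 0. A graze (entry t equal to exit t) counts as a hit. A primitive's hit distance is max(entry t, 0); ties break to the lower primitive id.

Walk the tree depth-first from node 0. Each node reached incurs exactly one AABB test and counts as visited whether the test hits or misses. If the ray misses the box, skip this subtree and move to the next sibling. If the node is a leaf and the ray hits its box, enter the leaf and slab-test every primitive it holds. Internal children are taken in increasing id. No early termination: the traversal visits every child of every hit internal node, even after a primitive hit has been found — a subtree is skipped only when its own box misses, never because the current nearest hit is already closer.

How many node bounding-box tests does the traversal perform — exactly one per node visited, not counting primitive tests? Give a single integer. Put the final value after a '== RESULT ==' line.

Traverse from the root:
N0 x:[-21,19] y:[35/3,24] z:[0,42] -> hit [35/3,19], descend [8, 33]
  N8 x:[-21,18] y:[35/3,19] z:[0,39] -> hit [35/3,18], descend [17, 34]
    N17 x:[-21,-15] y:[40/3,19] z:[2,35] -> miss, prune
    N34 x:[-3,18] y:[35/3,19] z:[0,39] -> hit [35/3,18], descend [27, 31]
      N27 x:[5,18] y:[50/3,19] z:[0,39] -> hit [50/3,18], descend [12, 24]
        N12 x:[13,18] y:[50/3,19] z:[16,39] -> hit [50/3,18], descend [5, 41]
          N5 x:[13,15] y:[53/3,19] z:[37,39] -> miss, prune
          N41 x:[17,18] y:[50/3,53/3] z:[16,19] -> hit [17,53/3] leaf, test {P16@t=17}
        N24 x:[5,18] y:[50/3,19] z:[0,3] -> miss, prune
      N31 x:[-3,15] y:[35/3,44/3] z:[1,31] -> hit [35/3,44/3], descend [7, 9]
        N7 x:[-1,5] y:[40/3,44/3] z:[1,5] -> miss, prune
        N9 x:[-3,15] y:[35/3,14] z:[22,31] -> miss, prune
  N33 x:[-19,19] y:[58/3,24] z:[11,42] -> miss, prune

Summary -> nodes [0, 8, 17, 34, 27, 12, 5, 41, 24, 31, 7, 9, 33]; box-tests=13; leaf-entries=1; first=P16

== RESULT ==
13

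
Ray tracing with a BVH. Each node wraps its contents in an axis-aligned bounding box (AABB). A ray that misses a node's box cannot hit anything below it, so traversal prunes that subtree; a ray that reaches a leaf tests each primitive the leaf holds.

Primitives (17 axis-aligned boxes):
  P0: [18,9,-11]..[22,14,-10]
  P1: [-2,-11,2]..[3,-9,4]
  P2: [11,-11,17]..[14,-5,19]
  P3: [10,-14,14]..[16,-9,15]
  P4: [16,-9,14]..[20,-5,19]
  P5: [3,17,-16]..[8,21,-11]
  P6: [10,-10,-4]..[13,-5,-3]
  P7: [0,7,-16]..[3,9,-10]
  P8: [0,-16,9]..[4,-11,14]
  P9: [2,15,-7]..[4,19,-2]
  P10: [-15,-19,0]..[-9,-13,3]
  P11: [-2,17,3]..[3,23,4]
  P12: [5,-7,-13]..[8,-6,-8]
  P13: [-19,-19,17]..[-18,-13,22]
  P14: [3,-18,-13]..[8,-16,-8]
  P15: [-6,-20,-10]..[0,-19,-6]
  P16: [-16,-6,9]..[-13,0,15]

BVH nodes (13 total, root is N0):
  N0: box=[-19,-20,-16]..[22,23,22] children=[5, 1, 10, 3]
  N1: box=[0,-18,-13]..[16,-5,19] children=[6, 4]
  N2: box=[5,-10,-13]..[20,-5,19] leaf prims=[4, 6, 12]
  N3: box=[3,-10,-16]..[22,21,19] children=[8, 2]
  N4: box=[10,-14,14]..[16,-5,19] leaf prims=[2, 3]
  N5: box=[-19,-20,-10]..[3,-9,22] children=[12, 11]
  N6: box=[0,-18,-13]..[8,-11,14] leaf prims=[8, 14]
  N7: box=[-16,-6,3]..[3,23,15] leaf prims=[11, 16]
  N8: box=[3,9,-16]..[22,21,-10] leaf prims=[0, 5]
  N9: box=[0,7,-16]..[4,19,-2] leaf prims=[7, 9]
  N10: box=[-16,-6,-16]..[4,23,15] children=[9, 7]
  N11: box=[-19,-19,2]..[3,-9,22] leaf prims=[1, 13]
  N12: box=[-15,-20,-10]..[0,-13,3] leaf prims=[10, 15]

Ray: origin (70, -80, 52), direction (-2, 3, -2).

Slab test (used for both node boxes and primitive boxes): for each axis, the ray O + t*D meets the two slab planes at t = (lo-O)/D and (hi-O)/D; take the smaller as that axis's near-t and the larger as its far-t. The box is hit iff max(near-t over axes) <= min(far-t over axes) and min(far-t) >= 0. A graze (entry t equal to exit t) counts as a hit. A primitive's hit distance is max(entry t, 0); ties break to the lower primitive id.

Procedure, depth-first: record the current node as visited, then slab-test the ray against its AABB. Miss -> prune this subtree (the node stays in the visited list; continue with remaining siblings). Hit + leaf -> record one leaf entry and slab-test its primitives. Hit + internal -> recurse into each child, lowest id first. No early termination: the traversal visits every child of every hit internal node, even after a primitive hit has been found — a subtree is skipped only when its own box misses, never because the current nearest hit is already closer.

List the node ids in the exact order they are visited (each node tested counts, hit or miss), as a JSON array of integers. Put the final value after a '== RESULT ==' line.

Walk:
N0 x:[24,89/2] y:[20,103/3] z:[15,34] -> hit [24,34], descend [1, 3, 5, 10]
  N1 x:[27,35] y:[62/3,25] z:[33/2,65/2] -> miss, prune
  N3 x:[24,67/2] y:[70/3,101/3] z:[33/2,34] -> hit [24,67/2], descend [2, 8]
    N2 x:[25,65/2] y:[70/3,25] z:[33/2,65/2] -> hit [25,25] leaf, test {P4(miss), P6(miss), P12(miss)}
    N8 x:[24,67/2] y:[89/3,101/3] z:[31,34] -> hit [31,67/2] leaf, test {P0(miss), P5@t=97/3}
  N5 x:[67/2,89/2] y:[20,71/3] z:[15,31] -> miss, prune
  N10 x:[33,43] y:[74/3,103/3] z:[37/2,34] -> hit [33,34], descend [7, 9]
    N7 x:[67/2,43] y:[74/3,103/3] z:[37/2,49/2] -> miss, prune
    N9 x:[33,35] y:[29,33] z:[27,34] -> hit [33,33] leaf, test {P7(miss), P9(miss)}

Visited [0, 1, 3, 2, 8, 5, 10, 7, 9]. Tests: 9 box, 3 leaf. Nearest: P5.

== RESULT ==
[0, 1, 3, 2, 8, 5, 10, 7, 9]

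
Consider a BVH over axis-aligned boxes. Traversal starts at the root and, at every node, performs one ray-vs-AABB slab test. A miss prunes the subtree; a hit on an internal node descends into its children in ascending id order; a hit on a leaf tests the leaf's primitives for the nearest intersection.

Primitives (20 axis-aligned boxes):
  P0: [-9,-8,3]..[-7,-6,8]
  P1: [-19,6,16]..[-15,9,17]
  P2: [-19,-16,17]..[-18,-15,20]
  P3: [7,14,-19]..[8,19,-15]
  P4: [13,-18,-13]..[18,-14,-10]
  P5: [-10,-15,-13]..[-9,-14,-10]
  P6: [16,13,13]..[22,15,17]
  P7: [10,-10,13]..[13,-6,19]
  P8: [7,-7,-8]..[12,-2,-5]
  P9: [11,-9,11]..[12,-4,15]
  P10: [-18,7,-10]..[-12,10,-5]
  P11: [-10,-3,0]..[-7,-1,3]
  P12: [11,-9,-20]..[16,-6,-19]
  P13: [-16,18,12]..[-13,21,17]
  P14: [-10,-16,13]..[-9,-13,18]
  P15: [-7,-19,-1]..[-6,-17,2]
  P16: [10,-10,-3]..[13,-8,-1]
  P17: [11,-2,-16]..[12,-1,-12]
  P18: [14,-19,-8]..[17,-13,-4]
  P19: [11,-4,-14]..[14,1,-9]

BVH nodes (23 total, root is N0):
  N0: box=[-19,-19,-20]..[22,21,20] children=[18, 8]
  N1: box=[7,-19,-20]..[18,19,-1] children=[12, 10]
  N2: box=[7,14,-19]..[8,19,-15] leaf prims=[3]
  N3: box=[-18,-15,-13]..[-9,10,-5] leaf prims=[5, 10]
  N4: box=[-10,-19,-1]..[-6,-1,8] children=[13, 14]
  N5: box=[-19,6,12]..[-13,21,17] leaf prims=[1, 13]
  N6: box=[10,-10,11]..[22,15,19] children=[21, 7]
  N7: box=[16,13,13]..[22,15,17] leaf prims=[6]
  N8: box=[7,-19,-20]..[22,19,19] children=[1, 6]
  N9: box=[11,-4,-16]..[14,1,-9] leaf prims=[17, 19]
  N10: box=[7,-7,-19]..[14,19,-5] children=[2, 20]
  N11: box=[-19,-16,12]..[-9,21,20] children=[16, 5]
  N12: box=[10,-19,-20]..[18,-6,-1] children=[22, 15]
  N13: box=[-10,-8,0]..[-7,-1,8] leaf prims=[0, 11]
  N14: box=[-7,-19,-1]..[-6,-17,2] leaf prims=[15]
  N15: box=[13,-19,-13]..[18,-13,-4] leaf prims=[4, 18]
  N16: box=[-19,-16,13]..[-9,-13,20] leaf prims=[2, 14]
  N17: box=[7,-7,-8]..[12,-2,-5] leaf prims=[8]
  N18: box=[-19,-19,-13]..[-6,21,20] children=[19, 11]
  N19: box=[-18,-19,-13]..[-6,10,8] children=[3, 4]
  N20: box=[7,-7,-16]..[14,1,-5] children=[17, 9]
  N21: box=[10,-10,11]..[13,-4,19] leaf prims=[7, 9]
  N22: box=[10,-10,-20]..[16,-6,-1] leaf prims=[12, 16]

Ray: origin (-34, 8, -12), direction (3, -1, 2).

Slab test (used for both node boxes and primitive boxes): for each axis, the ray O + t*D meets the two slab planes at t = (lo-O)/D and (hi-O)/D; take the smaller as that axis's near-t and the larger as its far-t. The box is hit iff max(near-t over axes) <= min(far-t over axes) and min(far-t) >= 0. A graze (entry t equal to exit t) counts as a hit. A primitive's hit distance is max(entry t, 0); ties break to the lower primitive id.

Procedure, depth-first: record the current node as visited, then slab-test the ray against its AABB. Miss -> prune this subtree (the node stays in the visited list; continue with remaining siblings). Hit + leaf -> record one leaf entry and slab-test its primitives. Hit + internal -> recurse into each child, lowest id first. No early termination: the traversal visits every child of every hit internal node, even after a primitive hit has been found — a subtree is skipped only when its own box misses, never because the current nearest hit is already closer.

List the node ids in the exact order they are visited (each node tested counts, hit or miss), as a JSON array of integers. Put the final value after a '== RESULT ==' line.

Walk:
N0 x:[5,56/3] y:[-13,27] z:[-4,16] -> hit [5,16], descend [8, 18]
  N8 x:[41/3,56/3] y:[-11,27] z:[-4,31/2] -> hit [41/3,31/2], descend [1, 6]
    N1 x:[41/3,52/3] y:[-11,27] z:[-4,11/2] -> miss, prune
    N6 x:[44/3,56/3] y:[-7,18] z:[23/2,31/2] -> hit [44/3,31/2], descend [7, 21]
      N7 x:[50/3,56/3] y:[-7,-5] z:[25/2,29/2] -> miss, prune
      N21 x:[44/3,47/3] y:[12,18] z:[23/2,31/2] -> hit [44/3,31/2] leaf, test {P7@t=44/3, P9(miss)}
  N18 x:[5,28/3] y:[-13,27] z:[-1/2,16] -> hit [5,28/3], descend [11, 19]
    N11 x:[5,25/3] y:[-13,24] z:[12,16] -> miss, prune
    N19 x:[16/3,28/3] y:[-2,27] z:[-1/2,10] -> hit [16/3,28/3], descend [3, 4]
      N3 x:[16/3,25/3] y:[-2,23] z:[-1/2,7/2] -> miss, prune
      N4 x:[8,28/3] y:[9,27] z:[11/2,10] -> hit [9,28/3], descend [13, 14]
        N13 x:[8,9] y:[9,16] z:[6,10] -> hit [9,9] leaf, test {P0(miss), P11(miss)}
        N14 x:[9,28/3] y:[25,27] z:[11/2,7] -> miss, prune

order=[0, 8, 1, 6, 7, 21, 18, 11, 19, 3, 4, 13, 14]  |boxes|=13  |leaves|=2  hit=P7

== RESULT ==
[0, 8, 1, 6, 7, 21, 18, 11, 19, 3, 4, 13, 14]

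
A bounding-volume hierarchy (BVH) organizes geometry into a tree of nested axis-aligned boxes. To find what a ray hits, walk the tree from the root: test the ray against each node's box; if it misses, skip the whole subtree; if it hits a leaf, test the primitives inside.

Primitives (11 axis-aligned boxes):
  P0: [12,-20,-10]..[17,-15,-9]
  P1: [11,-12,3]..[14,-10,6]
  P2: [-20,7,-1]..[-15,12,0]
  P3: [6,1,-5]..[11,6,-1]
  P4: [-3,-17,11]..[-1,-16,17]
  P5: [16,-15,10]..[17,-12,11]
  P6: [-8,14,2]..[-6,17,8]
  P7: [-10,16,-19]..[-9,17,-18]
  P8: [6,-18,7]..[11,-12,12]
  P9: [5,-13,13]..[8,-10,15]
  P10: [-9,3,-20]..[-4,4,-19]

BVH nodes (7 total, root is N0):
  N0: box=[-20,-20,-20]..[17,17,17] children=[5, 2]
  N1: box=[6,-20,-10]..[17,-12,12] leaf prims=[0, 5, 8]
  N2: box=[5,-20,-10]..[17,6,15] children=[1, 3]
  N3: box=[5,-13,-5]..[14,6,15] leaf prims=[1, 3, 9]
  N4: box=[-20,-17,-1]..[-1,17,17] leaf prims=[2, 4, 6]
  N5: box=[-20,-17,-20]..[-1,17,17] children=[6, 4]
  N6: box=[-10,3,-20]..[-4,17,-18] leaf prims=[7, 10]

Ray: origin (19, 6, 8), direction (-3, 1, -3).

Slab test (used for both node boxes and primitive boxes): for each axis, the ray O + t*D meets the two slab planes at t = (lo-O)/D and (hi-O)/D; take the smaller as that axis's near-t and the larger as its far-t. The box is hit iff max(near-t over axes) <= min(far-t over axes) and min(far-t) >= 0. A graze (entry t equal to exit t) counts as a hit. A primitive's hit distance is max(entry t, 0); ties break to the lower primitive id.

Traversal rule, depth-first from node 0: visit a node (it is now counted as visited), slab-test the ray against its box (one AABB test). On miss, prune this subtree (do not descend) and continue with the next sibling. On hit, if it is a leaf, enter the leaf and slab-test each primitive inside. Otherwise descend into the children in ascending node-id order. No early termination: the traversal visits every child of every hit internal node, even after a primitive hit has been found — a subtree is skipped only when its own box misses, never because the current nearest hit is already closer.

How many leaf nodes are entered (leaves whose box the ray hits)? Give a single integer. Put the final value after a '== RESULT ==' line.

Trace the traversal:
N0 x:[2/3,13] y:[-26,11] z:[-3,28/3] -> hit [2/3,28/3], descend [2, 5]
  N2 x:[2/3,14/3] y:[-26,0] z:[-7/3,6] -> miss, prune
  N5 x:[20/3,13] y:[-23,11] z:[-3,28/3] -> hit [20/3,28/3], descend [4, 6]
    N4 x:[20/3,13] y:[-23,11] z:[-3,3] -> miss, prune
    N6 x:[23/3,29/3] y:[-3,11] z:[26/3,28/3] -> hit [26/3,28/3] leaf, test {P7(miss), P10(miss)}

order=[0, 2, 5, 4, 6]  |boxes|=5  |leaves|=1  hit=miss

== RESULT ==
1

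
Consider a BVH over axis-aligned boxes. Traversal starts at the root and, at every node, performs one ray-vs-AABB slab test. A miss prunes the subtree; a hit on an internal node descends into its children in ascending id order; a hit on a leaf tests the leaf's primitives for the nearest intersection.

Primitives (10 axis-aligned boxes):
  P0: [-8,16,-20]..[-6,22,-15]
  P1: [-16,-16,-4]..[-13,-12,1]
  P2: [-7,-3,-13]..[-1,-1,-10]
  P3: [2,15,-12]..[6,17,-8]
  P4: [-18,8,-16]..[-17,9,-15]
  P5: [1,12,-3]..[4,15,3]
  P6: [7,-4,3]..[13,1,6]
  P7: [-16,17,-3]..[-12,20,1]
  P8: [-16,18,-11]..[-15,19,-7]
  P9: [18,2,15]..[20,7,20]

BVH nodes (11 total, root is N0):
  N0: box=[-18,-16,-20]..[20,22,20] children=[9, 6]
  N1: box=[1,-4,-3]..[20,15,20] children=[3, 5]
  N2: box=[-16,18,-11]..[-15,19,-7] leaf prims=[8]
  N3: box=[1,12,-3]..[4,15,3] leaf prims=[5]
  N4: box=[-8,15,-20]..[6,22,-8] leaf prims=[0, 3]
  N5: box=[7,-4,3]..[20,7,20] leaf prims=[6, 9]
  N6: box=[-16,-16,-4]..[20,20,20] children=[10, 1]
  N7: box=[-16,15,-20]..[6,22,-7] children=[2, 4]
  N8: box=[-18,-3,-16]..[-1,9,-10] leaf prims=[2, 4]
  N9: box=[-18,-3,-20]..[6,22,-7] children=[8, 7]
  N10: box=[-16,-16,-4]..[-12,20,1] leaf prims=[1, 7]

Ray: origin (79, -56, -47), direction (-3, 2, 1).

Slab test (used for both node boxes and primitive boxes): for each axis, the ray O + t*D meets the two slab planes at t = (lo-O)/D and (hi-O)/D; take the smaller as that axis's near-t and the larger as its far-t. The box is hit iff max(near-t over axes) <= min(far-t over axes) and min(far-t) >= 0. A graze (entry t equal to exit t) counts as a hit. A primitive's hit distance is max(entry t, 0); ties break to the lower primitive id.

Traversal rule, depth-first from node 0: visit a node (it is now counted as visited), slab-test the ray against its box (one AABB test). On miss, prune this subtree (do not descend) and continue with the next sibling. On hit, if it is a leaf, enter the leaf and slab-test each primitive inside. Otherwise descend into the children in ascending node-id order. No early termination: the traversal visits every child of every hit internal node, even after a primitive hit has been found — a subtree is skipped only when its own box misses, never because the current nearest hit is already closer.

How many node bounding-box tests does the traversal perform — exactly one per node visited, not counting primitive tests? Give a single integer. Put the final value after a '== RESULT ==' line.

Walk:
N0 x:[59/3,97/3] y:[20,39] z:[27,67] -> hit [27,97/3], descend [6, 9]
  N6 x:[59/3,95/3] y:[20,38] z:[43,67] -> miss, prune
  N9 x:[73/3,97/3] y:[53/2,39] z:[27,40] -> hit [27,97/3], descend [7, 8]
    N7 x:[73/3,95/3] y:[71/2,39] z:[27,40] -> miss, prune
    N8 x:[80/3,97/3] y:[53/2,65/2] z:[31,37] -> hit [31,97/3] leaf, test {P2(miss), P4@t=32}

5 AABB tests over nodes [0, 6, 9, 7, 8]; 1 leaf entered; closest P4.

== RESULT ==
5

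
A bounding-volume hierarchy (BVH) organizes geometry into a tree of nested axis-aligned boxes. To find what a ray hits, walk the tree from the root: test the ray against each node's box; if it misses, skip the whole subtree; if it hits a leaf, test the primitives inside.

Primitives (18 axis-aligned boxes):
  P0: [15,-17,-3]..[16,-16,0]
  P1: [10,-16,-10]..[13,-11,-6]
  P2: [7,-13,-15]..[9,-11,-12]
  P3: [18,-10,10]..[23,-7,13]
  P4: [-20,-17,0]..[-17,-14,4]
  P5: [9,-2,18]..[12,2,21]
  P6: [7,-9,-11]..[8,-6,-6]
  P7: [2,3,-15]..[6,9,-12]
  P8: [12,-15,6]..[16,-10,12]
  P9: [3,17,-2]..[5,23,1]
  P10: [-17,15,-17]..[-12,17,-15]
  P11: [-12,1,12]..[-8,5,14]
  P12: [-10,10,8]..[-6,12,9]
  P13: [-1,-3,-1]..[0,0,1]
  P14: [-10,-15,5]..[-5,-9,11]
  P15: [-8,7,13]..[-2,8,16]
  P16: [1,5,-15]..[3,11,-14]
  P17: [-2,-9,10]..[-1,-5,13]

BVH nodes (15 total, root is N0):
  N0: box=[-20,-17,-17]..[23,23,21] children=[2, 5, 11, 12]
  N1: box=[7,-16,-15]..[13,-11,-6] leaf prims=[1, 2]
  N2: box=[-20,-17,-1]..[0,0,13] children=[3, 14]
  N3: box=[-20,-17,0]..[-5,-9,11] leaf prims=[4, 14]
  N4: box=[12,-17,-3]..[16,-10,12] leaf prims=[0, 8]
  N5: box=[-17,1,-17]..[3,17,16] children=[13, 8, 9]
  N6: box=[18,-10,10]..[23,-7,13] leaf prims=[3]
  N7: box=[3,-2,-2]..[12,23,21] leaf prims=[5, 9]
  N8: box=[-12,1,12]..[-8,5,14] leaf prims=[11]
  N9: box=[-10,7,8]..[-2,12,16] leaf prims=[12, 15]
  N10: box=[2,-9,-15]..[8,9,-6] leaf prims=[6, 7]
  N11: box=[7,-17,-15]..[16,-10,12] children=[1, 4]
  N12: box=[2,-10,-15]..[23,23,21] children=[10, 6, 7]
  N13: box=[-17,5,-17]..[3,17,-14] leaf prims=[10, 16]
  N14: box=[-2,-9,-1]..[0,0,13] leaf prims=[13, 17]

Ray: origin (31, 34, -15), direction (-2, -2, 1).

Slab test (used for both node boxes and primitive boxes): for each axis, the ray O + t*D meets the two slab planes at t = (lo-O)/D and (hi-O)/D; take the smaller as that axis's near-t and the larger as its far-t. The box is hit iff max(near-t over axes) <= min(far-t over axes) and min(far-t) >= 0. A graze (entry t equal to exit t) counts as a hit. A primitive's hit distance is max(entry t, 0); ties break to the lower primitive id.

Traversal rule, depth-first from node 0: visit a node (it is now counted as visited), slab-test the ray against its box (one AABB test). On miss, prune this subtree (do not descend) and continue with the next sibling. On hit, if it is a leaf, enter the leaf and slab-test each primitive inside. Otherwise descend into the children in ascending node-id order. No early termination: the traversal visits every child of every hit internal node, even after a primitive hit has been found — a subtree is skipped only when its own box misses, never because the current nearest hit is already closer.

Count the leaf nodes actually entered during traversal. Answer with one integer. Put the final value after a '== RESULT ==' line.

Traverse from the root:
N0 x:[4,51/2] y:[11/2,51/2] z:[-2,36] -> hit [11/2,51/2], descend [2, 5, 11, 12]
  N2 x:[31/2,51/2] y:[17,51/2] z:[14,28] -> hit [17,51/2], descend [3, 14]
    N3 x:[18,51/2] y:[43/2,51/2] z:[15,26] -> hit [43/2,51/2] leaf, test {P4(miss), P14(miss)}
    N14 x:[31/2,33/2] y:[17,43/2] z:[14,28] -> miss, prune
  N5 x:[14,24] y:[17/2,33/2] z:[-2,31] -> hit [14,33/2], descend [8, 9, 13]
    N8 x:[39/2,43/2] y:[29/2,33/2] z:[27,29] -> miss, prune
    N9 x:[33/2,41/2] y:[11,27/2] z:[23,31] -> miss, prune
    N13 x:[14,24] y:[17/2,29/2] z:[-2,1] -> miss, prune
  N11 x:[15/2,12] y:[22,51/2] z:[0,27] -> miss, prune
  N12 x:[4,29/2] y:[11/2,22] z:[0,36] -> hit [11/2,29/2], descend [6, 7, 10]
    N6 x:[4,13/2] y:[41/2,22] z:[25,28] -> miss, prune
    N7 x:[19/2,14] y:[11/2,18] z:[13,36] -> hit [13,14] leaf, test {P5(miss), P9(miss)}
    N10 x:[23/2,29/2] y:[25/2,43/2] z:[0,9] -> miss, prune

order=[0, 2, 3, 14, 5, 8, 9, 13, 11, 12, 6, 7, 10]  |boxes|=13  |leaves|=2  hit=miss

== RESULT ==
2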